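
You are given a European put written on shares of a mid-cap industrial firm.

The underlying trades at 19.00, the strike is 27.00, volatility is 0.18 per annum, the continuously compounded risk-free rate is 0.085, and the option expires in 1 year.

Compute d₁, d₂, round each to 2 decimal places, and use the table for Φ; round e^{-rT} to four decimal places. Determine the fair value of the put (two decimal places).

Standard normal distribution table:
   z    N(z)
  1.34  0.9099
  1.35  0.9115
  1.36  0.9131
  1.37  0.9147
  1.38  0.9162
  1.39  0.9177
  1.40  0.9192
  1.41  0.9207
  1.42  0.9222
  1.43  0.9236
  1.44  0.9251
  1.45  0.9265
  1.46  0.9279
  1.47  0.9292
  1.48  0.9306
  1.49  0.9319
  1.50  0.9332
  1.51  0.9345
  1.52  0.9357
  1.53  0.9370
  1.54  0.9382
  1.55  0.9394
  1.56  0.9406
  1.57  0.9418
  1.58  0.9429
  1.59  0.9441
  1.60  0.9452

σ√T = 0.18·√1 = 0.1800
d₁ = [ln(19/27) + (0.085 + ½·0.18²)·1] / (σ√T) = (-0.3514 + 0.1012) / 0.1800 = -1.3900 ≈ -1.39
d₂ = -1.3900 − 0.1800 = -1.5700 ≈ -1.57
exp(−rT) = exp(−0.085·1) = 0.9185
N(−d₂) = N(1.57) = 0.9418;  N(−d₁) = N(1.39) = 0.9177
P = 27·0.9185·0.9418 − 19·0.9177 = 23.3562 − 17.4363 = 5.9199

5.92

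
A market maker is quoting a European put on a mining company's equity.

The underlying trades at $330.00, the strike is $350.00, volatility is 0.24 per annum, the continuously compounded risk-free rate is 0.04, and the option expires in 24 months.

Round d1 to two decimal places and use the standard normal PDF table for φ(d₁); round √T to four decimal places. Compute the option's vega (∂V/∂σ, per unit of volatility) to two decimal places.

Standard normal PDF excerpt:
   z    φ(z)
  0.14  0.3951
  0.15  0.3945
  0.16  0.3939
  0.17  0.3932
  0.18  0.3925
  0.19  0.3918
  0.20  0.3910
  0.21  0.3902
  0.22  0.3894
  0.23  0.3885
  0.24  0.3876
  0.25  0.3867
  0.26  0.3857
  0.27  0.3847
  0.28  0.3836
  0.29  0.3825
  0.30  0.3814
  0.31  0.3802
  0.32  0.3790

T = 2;  σ√T = 0.3394
d₁ = [ln(330/350) + (0.04 + 0.24²/2)·2] / 0.3394 = [-0.0588 + 0.1376] / 0.3394 = 0.2320 ≈ 0.23
√T = √2 = 1.4142
φ(d₁) = φ(0.23) = 0.3885
vega = S·φ(d₁)·√T = 330·0.3885·1.4142 = 181.3075

181.31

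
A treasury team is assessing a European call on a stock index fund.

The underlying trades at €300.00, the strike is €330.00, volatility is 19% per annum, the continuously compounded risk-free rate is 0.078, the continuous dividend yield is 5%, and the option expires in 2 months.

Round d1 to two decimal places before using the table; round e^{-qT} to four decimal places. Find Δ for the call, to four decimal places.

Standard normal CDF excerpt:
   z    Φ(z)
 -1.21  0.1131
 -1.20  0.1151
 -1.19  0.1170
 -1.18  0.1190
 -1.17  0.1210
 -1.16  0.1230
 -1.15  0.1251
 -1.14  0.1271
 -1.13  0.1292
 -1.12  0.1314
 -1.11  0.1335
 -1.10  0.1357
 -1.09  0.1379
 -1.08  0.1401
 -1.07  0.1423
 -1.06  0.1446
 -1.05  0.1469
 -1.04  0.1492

0.1281

T = 0.1667;  σ√T = 0.0776
d₁ = [ln(300/330) + (0.078 − 0.05 + ½·0.19²)·0.1667] / (σ√T) = (-0.0953 + 0.0077) / 0.0776 = -1.1298 → -1.13
N(d₁) = N(-1.13) = 0.1292
Δ_call = e^(−qT)·N(d₁) = 0.9917·0.1292 = 0.1281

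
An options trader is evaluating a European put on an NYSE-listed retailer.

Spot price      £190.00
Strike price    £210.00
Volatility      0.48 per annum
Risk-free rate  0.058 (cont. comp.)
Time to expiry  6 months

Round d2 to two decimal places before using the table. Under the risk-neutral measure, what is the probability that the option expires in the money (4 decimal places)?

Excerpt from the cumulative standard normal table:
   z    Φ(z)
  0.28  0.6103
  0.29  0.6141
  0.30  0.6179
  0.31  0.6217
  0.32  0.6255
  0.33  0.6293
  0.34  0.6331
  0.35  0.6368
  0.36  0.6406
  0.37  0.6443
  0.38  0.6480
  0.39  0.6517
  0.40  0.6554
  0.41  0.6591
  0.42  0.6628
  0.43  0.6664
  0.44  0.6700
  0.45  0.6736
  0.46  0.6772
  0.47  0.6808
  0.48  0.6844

0.6480

σ√T = 0.48 × 0.7071 = 0.3394
d₁ = [ln(190/210) + (0.058 + ½·0.48²)·0.5] / (σ√T) = (-0.1001 + 0.0866) / 0.3394 = -0.0397 → -0.04
d₂ = -0.0397 − 0.3394 = -0.3791 → -0.38
Risk-neutral Pr[S_T < K] = N(−d₂) = N(0.38) = 0.6480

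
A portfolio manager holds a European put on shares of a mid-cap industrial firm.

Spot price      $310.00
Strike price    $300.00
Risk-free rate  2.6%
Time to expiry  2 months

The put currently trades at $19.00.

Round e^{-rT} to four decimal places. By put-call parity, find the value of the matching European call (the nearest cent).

e^(−rT) = e^(−0.026·0.1667) = 0.9957
Put-call parity: C − P = S − K·e^(−rT) = 310 − 300·0.9957 = 310 − 298.7100 = 11.2900
C = P + (C − P) = 19.00 + (11.2900) = 30.2900

$30.29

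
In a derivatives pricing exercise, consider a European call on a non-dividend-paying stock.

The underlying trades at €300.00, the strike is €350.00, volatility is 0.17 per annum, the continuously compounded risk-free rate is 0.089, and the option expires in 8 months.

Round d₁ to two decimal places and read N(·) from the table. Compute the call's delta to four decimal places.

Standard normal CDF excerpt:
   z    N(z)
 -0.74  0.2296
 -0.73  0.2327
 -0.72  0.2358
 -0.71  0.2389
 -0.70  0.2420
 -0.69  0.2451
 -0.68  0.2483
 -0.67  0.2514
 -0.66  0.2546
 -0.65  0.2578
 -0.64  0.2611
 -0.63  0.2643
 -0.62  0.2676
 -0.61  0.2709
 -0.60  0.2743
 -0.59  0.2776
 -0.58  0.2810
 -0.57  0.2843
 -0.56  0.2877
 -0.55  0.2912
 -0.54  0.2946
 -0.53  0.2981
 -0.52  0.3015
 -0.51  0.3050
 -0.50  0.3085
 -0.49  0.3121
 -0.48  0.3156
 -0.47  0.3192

T = 0.6667;  σ√T = 0.1388
d₁ = [ln(300/350) + (0.089 + 0.17²/2)·0.6667] / 0.1388 = [-0.1542 + 0.0690] / 0.1388 = -0.6137 which rounds to -0.61
N(d₁) = N(-0.61) = 0.2709
Δ_call = N(d₁) = 0.2709

0.2709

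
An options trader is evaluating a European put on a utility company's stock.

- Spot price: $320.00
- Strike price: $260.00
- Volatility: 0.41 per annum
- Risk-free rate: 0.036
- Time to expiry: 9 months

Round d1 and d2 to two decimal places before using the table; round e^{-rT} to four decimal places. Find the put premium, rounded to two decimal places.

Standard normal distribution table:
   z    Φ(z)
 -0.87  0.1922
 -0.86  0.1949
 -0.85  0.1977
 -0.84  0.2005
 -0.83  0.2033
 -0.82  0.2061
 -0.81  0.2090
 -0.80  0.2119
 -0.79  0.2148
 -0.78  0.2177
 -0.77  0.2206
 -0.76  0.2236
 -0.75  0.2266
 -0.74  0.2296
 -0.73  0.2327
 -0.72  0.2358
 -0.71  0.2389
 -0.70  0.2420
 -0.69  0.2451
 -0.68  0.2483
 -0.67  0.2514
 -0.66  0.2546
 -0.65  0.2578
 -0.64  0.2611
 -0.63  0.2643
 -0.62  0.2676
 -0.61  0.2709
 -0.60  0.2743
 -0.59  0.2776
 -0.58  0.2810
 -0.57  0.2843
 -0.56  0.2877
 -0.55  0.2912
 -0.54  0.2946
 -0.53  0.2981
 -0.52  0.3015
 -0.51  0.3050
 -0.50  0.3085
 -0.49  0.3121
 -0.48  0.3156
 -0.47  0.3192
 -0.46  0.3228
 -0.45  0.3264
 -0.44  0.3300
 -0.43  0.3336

$15.71

T = 0.75;  σ√T = 0.3551
ln(S/K) + (r + σ²/2)T = ln(320/260) + (0.036 + 0.41²/2)·0.75 = 0.2076 + 0.0900 = 0.2977
d₁ = 0.2977 / 0.3551 = 0.8384 ⇒ 0.84
d₂ = d₁ − σ√T = 0.8384 − 0.3551 = 0.4833 ⇒ 0.48
exp(−rT) = exp(−0.036·0.75) = 0.9734
N(−d₂) = N(-0.48) = 0.3156;  N(−d₁) = N(-0.84) = 0.2005
P = 260·0.9734·0.3156 − 320·0.2005 = 79.8733 − 64.1600 = 15.7133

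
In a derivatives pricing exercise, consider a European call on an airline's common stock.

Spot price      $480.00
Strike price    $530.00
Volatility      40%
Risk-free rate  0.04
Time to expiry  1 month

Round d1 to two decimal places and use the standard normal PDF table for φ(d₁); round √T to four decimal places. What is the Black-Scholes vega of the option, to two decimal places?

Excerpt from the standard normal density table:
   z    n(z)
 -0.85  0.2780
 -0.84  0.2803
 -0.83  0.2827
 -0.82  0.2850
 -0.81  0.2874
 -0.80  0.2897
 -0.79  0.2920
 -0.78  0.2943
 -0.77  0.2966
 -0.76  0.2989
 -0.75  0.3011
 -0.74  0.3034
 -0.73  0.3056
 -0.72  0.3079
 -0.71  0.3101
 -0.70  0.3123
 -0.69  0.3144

T = 0.08333;  σ√T = 0.1155
d₁ = [ln(480/530) + (0.04 + 0.4²/2)·0.08333] / 0.1155 = [-0.0991 + 0.0100] / 0.1155 = -0.7715 which rounds to -0.77
√T = √0.08333 = 0.2887
φ(d₁) = φ(-0.77) = 0.2966
vega = S·φ(d₁)·√T = 480·0.2966·0.2887 = 41.1016
(The put has the same vega.)

41.10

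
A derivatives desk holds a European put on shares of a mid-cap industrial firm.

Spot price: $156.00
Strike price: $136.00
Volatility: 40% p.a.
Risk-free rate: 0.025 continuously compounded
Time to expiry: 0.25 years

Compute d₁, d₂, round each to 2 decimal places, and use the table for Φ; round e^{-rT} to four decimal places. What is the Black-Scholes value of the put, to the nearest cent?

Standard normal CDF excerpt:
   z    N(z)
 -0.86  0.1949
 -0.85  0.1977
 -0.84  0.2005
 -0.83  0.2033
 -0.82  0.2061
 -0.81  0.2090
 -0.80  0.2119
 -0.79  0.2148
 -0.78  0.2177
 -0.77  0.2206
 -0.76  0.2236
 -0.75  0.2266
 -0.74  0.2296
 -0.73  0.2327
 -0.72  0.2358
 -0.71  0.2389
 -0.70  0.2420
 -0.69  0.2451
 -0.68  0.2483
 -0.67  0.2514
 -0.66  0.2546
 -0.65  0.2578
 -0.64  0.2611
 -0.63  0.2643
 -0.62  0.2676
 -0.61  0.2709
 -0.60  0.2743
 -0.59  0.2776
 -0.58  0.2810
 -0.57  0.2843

T = 0.25;  σ√T = 0.2000
ln(S/K) + (r + σ²/2)T = ln(156/136) + (0.025 + 0.4²/2)·0.25 = 0.1372 + 0.0263 = 0.1635
d₁ = 0.1635 / 0.2000 = 0.8173 which rounds to 0.82
d₂ = d₁ − σ√T = 0.8173 − 0.2000 = 0.6173 which rounds to 0.62
exp(−rT) = exp(−0.025·0.25) = 0.9938
N(−d₂) = N(-0.62) = 0.2676;  N(−d₁) = N(-0.82) = 0.2061
P = 136·0.9938·0.2676 − 156·0.2061 = 36.1680 − 32.1516 = 4.0164

$4.02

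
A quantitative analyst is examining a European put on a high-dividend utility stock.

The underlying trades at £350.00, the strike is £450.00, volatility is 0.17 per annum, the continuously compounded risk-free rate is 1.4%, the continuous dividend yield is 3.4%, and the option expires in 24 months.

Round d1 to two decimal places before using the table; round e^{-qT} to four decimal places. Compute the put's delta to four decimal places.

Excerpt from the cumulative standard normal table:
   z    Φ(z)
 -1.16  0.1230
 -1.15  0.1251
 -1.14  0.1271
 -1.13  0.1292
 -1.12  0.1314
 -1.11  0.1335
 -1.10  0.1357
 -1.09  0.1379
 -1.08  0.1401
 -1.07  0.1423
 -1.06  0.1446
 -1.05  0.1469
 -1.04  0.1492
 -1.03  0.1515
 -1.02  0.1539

σ√T = 0.17·√2 = 0.2404
d₁ = [ln(350/450) + (0.014 − 0.034 + ½·0.17²)·2] / (σ√T) = (-0.2513 − 0.0111) / 0.2404 = -1.0915 ≈ -1.09
N(d₁) = N(-1.09) = 0.1379
Δ_put = e^(−qT)·(N(d₁) − 1) = 0.9343·(0.1379 − 1) = -0.8055

-0.8055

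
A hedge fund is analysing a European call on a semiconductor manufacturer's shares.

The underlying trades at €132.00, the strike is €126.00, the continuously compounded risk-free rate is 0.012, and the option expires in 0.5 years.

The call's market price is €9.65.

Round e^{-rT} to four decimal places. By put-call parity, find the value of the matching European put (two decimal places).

€2.89

exp(−rT) = exp(−0.012·0.5) = 0.9940
Put-call parity: C − P = S − K·e^(−rT) = 132 − 126·0.9940 = 132 − 125.2440 = 6.7560
P = C − (C − P) = 9.65 − (6.7560) = 2.8940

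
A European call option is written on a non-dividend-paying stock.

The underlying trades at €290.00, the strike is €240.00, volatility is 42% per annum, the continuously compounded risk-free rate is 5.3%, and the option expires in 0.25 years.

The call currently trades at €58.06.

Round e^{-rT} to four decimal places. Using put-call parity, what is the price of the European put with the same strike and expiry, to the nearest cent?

€4.89

e^(−rT) = e^(−0.053·0.25) = 0.9868
Put-call parity: C − P = S − K·e^(−rT) = 290 − 240·0.9868 = 290 − 236.8320 = 53.1680
P = C − (C − P) = 58.06 − (53.1680) = 4.8920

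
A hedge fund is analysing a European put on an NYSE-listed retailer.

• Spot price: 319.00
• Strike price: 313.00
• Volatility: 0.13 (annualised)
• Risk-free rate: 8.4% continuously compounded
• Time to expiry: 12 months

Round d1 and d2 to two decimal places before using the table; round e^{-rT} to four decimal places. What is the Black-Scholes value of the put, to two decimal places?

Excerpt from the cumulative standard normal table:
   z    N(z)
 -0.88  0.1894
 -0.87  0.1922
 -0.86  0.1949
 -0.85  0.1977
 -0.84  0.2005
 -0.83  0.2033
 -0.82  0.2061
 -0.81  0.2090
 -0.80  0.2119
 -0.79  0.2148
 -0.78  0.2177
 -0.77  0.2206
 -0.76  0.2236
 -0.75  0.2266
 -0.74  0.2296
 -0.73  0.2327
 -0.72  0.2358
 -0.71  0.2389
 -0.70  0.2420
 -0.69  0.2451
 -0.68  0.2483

σ√T = 0.13 × 1.0000 = 0.1300
d₁ = [ln(319/313) + (0.084 + 0.13²/2)·1] / 0.1300 = [0.0190 + 0.0925] / 0.1300 = 0.8572 → 0.86
d₂ = d₁ − σ√T = 0.8572 − 0.1300 = 0.7272 → 0.73
e^(−rT) = e^(−0.084·1) = 0.9194
P = 313·0.9194·N(-0.73) − 319·N(-0.86) = 313·0.9194·0.2327 − 319·0.1949 = 66.9646 − 62.1731 = 4.7915

4.79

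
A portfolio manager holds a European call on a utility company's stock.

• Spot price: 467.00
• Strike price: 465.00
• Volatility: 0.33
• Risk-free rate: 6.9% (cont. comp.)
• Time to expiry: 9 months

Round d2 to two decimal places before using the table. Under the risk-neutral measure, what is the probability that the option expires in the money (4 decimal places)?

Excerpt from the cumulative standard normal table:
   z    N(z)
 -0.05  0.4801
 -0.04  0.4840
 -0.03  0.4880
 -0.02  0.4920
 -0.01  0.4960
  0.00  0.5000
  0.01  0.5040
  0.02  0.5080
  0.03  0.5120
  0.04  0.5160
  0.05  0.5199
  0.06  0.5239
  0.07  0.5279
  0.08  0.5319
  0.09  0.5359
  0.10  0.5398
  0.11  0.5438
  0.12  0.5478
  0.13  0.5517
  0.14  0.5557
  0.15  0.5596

σ√T = 0.33 × 0.8660 = 0.2858
ln(S/K) + (r + σ²/2)T = ln(467/465) + (0.069 + 0.33²/2)·0.75 = 0.0043 + 0.0926 = 0.0969
d₁ = 0.0969 / 0.2858 = 0.3390 ≈ 0.34
d₂ = d₁ − σ√T = 0.3390 − 0.2858 = 0.0532 ≈ 0.05
Pr(exercise) under Q = N(d₂) = 0.5199

0.5199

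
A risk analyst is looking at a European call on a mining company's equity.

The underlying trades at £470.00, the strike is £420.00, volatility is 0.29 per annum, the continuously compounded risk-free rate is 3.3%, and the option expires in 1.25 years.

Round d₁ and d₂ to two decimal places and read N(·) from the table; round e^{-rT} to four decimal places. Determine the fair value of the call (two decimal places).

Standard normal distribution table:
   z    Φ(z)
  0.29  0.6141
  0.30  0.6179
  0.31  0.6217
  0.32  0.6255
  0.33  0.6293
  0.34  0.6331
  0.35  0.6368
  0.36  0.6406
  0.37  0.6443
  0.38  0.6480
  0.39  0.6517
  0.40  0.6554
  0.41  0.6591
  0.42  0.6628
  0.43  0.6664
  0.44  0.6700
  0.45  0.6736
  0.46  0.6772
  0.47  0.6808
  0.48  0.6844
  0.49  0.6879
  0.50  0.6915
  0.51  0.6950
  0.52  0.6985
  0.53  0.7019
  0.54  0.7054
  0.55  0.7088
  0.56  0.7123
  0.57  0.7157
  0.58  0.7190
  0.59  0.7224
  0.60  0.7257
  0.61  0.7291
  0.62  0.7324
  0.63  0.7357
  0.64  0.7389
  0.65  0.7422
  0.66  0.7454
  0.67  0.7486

σ√T = 0.29 × 1.1180 = 0.3242
d₁ = [ln(470/420) + (0.033 + 0.29²/2)·1.25] / 0.3242 = [0.1125 + 0.0938] / 0.3242 = 0.6362 → 0.64
d₂ = d₁ − σ√T = 0.6362 − 0.3242 = 0.3120 → 0.31
e^(−rT) = e^(−0.033·1.25) = 0.9596
C = 470·N(0.64) − 420·0.9596·N(0.31) = 470·0.7389 − 420·0.9596·0.6217 = 347.2830 − 250.5650 = 96.7180

£96.72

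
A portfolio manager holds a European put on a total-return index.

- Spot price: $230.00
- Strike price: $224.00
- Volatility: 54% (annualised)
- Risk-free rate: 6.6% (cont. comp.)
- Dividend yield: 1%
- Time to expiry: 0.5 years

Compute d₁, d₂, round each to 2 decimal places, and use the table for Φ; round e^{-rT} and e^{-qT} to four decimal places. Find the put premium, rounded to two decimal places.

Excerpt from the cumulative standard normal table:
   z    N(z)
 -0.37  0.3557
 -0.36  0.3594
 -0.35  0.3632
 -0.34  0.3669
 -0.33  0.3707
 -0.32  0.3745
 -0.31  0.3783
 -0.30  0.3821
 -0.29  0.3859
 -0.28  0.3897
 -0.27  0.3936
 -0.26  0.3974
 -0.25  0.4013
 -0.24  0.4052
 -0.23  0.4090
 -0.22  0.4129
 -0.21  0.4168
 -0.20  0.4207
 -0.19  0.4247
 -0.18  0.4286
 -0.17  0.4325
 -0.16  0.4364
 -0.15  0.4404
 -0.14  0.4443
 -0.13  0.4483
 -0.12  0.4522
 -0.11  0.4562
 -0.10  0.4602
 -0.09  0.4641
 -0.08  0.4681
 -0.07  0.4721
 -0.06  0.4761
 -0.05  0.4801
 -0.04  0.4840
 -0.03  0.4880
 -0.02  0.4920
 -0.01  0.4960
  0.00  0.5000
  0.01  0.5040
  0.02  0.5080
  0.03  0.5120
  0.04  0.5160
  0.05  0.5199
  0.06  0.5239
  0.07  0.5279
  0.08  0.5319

$27.84

σ√T = 0.54·√0.5 = 0.3818
d₁ = [ln(230/224) + (0.066 − 0.01 + 0.54²/2)·0.5] / 0.3818 = [0.0264 + 0.1009] / 0.3818 = 0.3335 ≈ 0.33
d₂ = d₁ − σ√T = 0.3335 − 0.3818 = -0.0484 ≈ -0.05
exp(−qT) = exp(−0.01·0.5) = 0.9950;  exp(−rT) = exp(−0.066·0.5) = 0.9675
N(−d₂) = N(0.05) = 0.5199;  N(−d₁) = N(-0.33) = 0.3707
P = 224·0.9675·0.5199 − 230·0.9950·0.3707 = 112.6727 − 84.8347 = 27.8380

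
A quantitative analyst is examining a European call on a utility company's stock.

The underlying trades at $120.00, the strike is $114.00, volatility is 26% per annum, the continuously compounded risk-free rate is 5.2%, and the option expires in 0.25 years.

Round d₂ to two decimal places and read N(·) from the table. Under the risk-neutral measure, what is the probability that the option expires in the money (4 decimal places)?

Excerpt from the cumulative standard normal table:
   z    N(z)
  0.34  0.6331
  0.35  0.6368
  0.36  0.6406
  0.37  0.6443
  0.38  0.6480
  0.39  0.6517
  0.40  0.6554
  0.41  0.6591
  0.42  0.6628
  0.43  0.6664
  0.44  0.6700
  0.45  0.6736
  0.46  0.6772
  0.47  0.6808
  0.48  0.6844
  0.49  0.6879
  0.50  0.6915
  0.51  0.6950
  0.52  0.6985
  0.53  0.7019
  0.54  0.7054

σ√T = 0.26 × 0.5000 = 0.1300
d₁ = [ln(120/114) + (0.052 + ½·0.26²)·0.25] / (σ√T) = (0.0513 + 0.0215) / 0.1300 = 0.5596 → 0.56
d₂ = 0.5596 − 0.1300 = 0.4296 → 0.43
Pr(exercise) under Q = N(d₂) = 0.6664

0.6664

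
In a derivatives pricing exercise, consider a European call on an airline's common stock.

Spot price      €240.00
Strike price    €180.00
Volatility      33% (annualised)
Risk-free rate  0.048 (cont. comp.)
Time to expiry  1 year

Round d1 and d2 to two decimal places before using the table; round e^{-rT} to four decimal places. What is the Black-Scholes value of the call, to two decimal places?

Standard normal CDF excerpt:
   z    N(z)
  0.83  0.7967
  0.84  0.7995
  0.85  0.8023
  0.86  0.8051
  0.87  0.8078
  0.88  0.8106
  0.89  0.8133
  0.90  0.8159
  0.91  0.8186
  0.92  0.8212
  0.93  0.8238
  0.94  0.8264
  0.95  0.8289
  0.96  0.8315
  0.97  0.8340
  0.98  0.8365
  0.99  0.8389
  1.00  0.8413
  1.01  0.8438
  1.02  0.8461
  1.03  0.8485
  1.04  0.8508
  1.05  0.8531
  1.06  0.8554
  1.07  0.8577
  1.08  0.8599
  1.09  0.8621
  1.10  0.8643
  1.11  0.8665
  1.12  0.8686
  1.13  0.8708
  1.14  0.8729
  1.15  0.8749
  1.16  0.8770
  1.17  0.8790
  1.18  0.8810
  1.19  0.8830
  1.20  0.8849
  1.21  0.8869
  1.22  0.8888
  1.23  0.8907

€73.80

σ√T = 0.33·√1 = 0.3300
d₁ = [ln(240/180) + (0.048 + 0.33²/2)·1] / 0.3300 = [0.2877 + 0.1025] / 0.3300 = 1.1822 ≈ 1.18
d₂ = d₁ − σ√T = 1.1822 − 0.3300 = 0.8522 ≈ 0.85
exp(−rT) = exp(−0.048·1) = 0.9531
N(d₁) = N(1.18) = 0.8810;  N(d₂) = N(0.85) = 0.8023
C = 240·0.8810 − 180·0.9531·0.8023 = 211.4400 − 137.6410 = 73.7990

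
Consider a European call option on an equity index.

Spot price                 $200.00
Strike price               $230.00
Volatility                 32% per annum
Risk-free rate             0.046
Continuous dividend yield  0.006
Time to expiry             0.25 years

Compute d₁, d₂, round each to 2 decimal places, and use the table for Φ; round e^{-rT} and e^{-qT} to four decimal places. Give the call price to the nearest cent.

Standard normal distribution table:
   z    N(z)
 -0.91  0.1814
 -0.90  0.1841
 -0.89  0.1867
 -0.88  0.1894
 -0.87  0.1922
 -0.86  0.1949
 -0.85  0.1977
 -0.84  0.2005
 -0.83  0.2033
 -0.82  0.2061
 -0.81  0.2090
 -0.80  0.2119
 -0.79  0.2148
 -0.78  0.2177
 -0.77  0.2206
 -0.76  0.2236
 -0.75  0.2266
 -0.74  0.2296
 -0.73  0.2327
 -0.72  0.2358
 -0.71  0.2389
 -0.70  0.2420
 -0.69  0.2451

T = 0.25;  σ√T = 0.1600
ln(S/K) + (r − q + σ²/2)T = ln(200/230) + (0.046 − 0.006 + 0.32²/2)·0.25 = -0.1398 + 0.0228 = -0.1170
d₁ = -0.1170 / 0.1600 = -0.7310 which rounds to -0.73
d₂ = d₁ − σ√T = -0.7310 − 0.1600 = -0.8910 which rounds to -0.89
exp(−qT) = exp(−0.006·0.25) = 0.9985;  exp(−rT) = exp(−0.046·0.25) = 0.9886
N(d₁) = N(-0.73) = 0.2327;  N(d₂) = N(-0.89) = 0.1867
C = 200·0.9985·0.2327 − 230·0.9886·0.1867 = 46.4702 − 42.4515 = 4.0187

$4.02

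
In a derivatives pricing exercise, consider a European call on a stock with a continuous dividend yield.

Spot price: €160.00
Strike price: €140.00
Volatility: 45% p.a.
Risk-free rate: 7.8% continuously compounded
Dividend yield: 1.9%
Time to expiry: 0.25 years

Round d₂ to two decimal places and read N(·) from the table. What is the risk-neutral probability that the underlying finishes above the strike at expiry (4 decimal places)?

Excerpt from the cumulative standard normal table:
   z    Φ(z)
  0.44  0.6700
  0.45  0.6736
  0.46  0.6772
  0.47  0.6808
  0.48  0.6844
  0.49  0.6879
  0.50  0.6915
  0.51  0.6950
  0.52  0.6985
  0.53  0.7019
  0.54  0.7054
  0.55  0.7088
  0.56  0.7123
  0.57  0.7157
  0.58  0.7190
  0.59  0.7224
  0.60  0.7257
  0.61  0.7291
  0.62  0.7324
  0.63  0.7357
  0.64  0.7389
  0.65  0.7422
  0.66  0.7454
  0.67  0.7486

σ√T = 0.45·√0.25 = 0.2250
d₁ = [ln(160/140) + (0.078 − 0.019 + 0.45²/2)·0.25] / 0.2250 = [0.1335 + 0.0401] / 0.2250 = 0.7715 ⇒ 0.77
d₂ = d₁ − σ√T = 0.7715 − 0.2250 = 0.5465 ⇒ 0.55
Risk-neutral Pr[S_T > K] = N(d₂) = N(0.55) = 0.7088

0.7088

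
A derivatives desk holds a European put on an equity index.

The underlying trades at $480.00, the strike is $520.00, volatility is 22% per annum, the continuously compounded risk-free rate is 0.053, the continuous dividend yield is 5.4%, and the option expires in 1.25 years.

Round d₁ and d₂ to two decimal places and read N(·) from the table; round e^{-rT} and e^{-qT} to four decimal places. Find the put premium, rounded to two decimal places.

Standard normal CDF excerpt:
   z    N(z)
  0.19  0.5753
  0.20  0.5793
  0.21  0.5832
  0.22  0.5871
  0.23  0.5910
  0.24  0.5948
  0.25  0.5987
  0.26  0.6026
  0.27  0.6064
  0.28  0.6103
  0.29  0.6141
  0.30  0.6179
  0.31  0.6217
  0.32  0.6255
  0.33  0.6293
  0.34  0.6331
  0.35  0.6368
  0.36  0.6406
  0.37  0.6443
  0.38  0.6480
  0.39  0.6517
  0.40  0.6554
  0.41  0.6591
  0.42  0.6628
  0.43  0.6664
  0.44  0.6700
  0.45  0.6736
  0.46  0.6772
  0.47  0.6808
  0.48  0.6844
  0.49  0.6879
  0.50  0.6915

$66.16

T = 1.25;  σ√T = 0.2460
d₁ = [ln(480/520) + (0.053 − 0.054 + 0.22²/2)·1.25] / 0.2460 = [-0.0800 + 0.0290] / 0.2460 = -0.2075 → -0.21
d₂ = d₁ − σ√T = -0.2075 − 0.2460 = -0.4535 → -0.45
exp(−qT) = exp(−0.054·1.25) = 0.9347;  exp(−rT) = exp(−0.053·1.25) = 0.9359
N(−d₂) = N(0.45) = 0.6736;  N(−d₁) = N(0.21) = 0.5832
P = 520·0.9359·0.6736 − 480·0.9347·0.5832 = 327.8196 − 261.6562 = 66.1634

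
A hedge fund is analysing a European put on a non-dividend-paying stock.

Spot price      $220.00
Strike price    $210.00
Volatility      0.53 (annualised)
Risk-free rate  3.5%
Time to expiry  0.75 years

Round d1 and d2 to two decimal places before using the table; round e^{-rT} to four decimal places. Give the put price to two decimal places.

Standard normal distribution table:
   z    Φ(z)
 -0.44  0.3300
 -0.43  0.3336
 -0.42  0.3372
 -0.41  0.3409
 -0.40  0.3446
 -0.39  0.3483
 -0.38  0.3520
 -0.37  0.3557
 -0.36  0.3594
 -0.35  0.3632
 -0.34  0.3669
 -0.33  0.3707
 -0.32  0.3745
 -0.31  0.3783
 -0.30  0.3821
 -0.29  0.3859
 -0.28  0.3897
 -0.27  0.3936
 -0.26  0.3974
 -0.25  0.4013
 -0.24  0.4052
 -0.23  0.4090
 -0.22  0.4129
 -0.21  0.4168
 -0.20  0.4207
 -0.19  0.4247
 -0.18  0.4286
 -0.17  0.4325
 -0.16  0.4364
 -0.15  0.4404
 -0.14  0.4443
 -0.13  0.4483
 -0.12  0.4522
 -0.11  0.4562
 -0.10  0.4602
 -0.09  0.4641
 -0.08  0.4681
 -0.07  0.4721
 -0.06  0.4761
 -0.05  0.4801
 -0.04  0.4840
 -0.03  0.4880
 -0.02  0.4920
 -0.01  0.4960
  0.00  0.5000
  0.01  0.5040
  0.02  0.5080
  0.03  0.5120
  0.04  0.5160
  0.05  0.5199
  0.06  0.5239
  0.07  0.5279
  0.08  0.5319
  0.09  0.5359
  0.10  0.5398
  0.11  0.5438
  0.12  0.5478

σ√T = 0.53 × 0.8660 = 0.4590
d₁ = [ln(220/210) + (0.035 + 0.53²/2)·0.75] / 0.4590 = [0.0465 + 0.1316] / 0.4590 = 0.3880 ≈ 0.39
d₂ = d₁ − σ√T = 0.3880 − 0.4590 = -0.0710 ≈ -0.07
exp(−rT) = exp(−0.035·0.75) = 0.9741
N(−d₂) = N(0.07) = 0.5279;  N(−d₁) = N(-0.39) = 0.3483
P = 210·0.9741·0.5279 − 220·0.3483 = 107.9878 − 76.6260 = 31.3618

$31.36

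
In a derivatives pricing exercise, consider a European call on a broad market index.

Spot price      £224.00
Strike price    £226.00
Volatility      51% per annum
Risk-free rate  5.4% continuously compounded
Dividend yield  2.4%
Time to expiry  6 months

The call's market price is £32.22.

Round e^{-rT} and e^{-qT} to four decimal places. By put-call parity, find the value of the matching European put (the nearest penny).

£30.87

exp(−qT) = exp(−0.024·0.5) = 0.9881;  exp(−rT) = exp(−0.054·0.5) = 0.9734
Put-call parity: C − P = S·e^(−qT) − K·e^(−rT) = 224·0.9881 − 226·0.9734 = 221.3344 − 219.9884 = 1.3460
P = C − (C − P) = 32.22 − (1.3460) = 30.8740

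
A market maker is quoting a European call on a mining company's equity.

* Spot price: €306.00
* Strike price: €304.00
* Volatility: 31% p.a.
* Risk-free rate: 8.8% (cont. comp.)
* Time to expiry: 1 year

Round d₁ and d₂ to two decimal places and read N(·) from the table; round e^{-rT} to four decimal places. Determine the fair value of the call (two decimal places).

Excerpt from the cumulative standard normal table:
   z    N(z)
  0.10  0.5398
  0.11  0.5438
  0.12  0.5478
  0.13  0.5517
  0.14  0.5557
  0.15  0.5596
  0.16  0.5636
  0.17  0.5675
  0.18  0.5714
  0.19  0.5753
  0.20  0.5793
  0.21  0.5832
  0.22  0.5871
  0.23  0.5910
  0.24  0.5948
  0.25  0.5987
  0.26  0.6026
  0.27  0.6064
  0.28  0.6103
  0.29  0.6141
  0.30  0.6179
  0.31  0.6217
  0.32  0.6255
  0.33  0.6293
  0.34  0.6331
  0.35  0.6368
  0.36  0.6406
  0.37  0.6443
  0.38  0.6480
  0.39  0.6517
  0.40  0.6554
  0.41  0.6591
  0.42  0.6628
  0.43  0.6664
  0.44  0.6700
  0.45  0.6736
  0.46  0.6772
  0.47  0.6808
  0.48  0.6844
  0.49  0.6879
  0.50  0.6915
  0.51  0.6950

σ√T = 0.31·√1 = 0.3100
d₁ = [ln(306/304) + (0.088 + ½·0.31²)·1] / (σ√T) = (0.0066 + 0.1361) / 0.3100 = 0.4600 ≈ 0.46
d₂ = 0.4600 − 0.3100 = 0.1500 ≈ 0.15
e^(−rT) = e^(−0.088·1) = 0.9158
C = 306·N(0.46) − 304·0.9158·N(0.15) = 306·0.6772 − 304·0.9158·0.5596 = 207.2232 − 155.7944 = 51.4288

€51.43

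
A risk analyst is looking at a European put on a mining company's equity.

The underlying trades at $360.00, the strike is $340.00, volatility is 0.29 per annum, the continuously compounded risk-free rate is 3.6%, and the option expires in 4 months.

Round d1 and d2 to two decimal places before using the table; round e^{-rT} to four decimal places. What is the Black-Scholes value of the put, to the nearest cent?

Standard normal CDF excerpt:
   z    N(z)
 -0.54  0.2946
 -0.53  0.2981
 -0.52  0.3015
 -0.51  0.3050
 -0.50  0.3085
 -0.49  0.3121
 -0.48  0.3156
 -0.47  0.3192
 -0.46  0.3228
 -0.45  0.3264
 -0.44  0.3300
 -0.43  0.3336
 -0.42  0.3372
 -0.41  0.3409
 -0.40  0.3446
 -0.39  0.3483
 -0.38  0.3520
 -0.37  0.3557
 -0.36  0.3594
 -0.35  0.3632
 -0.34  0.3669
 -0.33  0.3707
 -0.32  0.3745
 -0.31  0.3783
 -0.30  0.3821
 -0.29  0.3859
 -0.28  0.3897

T = 0.3333;  σ√T = 0.1674
d₁ = [ln(360/340) + (0.036 + 0.29²/2)·0.3333] / 0.1674 = [0.0572 + 0.0260] / 0.1674 = 0.4968 which rounds to 0.50
d₂ = d₁ − σ√T = 0.4968 − 0.1674 = 0.3293 which rounds to 0.33
exp(−rT) = exp(−0.036·0.3333) = 0.9881
P = 340·0.9881·N(-0.33) − 360·N(-0.50) = 340·0.9881·0.3707 − 360·0.3085 = 124.5381 − 111.0600 = 13.4781

$13.48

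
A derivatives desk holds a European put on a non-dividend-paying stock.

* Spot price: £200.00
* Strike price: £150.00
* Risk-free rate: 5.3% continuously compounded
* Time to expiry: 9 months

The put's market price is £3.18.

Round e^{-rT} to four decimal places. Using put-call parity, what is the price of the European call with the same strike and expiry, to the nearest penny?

exp(−rT) = exp(−0.053·0.75) = 0.9610
Put-call parity: C − P = S − K·e^(−rT) = 200 − 150·0.9610 = 200 − 144.1500 = 55.8500
C = P + (C − P) = 3.18 + (55.8500) = 59.0300

£59.03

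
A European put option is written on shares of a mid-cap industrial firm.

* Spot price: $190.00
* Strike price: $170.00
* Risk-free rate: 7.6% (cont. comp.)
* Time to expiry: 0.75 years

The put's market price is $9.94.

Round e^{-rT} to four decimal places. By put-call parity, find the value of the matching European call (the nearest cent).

$39.36

e^(−rT) = e^(−0.076·0.75) = 0.9446
Put-call parity: C − P = S − K·e^(−rT) = 190 − 170·0.9446 = 190 − 160.5820 = 29.4180
C = P + (C − P) = 9.94 + (29.4180) = 39.3580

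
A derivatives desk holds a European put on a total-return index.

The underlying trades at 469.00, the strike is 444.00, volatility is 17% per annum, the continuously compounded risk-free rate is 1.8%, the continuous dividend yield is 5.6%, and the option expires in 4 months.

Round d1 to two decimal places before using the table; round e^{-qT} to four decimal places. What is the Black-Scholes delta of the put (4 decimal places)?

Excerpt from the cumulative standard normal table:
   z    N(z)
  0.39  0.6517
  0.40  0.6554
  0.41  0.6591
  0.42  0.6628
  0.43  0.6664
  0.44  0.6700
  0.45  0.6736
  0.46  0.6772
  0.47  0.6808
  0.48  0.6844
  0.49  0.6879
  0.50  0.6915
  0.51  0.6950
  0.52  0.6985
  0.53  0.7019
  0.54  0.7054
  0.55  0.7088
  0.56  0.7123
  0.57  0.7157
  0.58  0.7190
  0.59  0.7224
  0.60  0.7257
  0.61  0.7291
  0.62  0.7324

-0.3098

σ√T = 0.17 × 0.5774 = 0.0981
d₁ = [ln(469/444) + (0.018 − 0.056 + 0.17²/2)·0.3333] / 0.0981 = [0.0548 − 0.0078] / 0.0981 = 0.4781 which rounds to 0.48
N(d₁) = N(0.48) = 0.6844
Δ_put = e^(−qT)·(N(d₁) − 1) = 0.9815·(0.6844 − 1) = -0.3098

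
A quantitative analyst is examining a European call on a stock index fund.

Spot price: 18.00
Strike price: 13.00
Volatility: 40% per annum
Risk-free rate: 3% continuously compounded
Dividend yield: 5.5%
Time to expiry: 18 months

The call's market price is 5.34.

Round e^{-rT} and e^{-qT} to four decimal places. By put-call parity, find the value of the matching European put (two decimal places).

1.19

e^(−qT) = e^(−0.055·1.5) = 0.9208;  e^(−rT) = e^(−0.03·1.5) = 0.9560
Put-call parity: C − P = S·e^(−qT) − K·e^(−rT) = 18·0.9208 − 13·0.9560 = 16.5744 − 12.4280 = 4.1464
P = C − (C − P) = 5.34 − (4.1464) = 1.1936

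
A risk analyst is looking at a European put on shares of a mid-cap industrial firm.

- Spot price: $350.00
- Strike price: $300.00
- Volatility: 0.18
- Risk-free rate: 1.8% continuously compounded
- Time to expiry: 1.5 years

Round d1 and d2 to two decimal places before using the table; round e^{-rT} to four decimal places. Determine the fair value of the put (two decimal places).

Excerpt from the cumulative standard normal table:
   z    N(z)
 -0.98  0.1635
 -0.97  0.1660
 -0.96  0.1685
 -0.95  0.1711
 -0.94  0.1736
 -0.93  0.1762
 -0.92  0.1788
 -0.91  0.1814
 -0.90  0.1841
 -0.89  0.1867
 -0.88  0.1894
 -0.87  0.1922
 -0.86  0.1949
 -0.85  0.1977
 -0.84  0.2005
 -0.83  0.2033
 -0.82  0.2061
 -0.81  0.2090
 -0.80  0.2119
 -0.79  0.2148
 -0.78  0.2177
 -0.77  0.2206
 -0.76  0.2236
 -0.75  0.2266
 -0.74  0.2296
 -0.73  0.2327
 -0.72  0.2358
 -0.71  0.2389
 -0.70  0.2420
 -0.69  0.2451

$8.09

T = 1.5;  σ√T = 0.2205
d₁ = [ln(350/300) + (0.018 + ½·0.18²)·1.5] / (σ√T) = (0.1542 + 0.0513) / 0.2205 = 0.9319 which rounds to 0.93
d₂ = 0.9319 − 0.2205 = 0.7115 which rounds to 0.71
exp(−rT) = exp(−0.018·1.5) = 0.9734
N(−d₂) = N(-0.71) = 0.2389;  N(−d₁) = N(-0.93) = 0.1762
P = 300·0.9734·0.2389 − 350·0.1762 = 69.7636 − 61.6700 = 8.0936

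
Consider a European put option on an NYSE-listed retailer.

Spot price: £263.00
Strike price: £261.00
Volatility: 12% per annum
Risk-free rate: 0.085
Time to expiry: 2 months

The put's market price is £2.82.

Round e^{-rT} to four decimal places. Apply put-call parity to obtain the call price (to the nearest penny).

£8.50

e^(−rT) = e^(−0.085·0.1667) = 0.9859
Put-call parity: C − P = S − K·e^(−rT) = 263 − 261·0.9859 = 263 − 257.3199 = 5.6801
C = P + (C − P) = 2.82 + (5.6801) = 8.5001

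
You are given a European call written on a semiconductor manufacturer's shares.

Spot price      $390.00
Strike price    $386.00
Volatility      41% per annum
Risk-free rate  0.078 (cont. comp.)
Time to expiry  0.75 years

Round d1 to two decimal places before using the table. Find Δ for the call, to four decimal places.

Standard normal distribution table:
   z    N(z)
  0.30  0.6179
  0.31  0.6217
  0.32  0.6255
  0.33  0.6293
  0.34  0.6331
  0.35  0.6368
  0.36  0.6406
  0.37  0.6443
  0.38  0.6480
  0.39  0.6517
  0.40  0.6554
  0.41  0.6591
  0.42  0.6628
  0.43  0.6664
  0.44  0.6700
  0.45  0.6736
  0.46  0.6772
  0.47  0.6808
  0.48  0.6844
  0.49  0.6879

0.6443

σ√T = 0.41 × 0.8660 = 0.3551
d₁ = [ln(390/386) + (0.078 + 0.41²/2)·0.75] / 0.3551 = [0.0103 + 0.1215] / 0.3551 = 0.3713 ⇒ 0.37
N(d₁) = N(0.37) = 0.6443
Δ_call = N(d₁) = 0.6443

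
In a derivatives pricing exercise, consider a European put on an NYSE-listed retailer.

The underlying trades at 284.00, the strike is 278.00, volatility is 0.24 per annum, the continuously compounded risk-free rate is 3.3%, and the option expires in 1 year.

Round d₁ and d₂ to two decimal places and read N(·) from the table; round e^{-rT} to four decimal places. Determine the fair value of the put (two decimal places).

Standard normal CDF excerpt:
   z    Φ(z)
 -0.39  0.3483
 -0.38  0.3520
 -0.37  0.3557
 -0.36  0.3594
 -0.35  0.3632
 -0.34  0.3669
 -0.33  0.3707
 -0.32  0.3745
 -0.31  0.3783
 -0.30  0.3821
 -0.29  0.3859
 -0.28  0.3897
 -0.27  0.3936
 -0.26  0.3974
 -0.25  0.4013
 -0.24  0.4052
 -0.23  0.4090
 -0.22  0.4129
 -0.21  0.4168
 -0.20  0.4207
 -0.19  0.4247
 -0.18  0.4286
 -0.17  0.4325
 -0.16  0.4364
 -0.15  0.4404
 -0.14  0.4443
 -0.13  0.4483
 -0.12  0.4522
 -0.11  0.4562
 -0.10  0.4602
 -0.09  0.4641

19.55

T = 1;  σ√T = 0.2400
d₁ = [ln(284/278) + (0.033 + 0.24²/2)·1] / 0.2400 = [0.0214 + 0.0618] / 0.2400 = 0.3465 ⇒ 0.35
d₂ = d₁ − σ√T = 0.3465 − 0.2400 = 0.1065 ⇒ 0.11
e^(−rT) = e^(−0.033·1) = 0.9675
P = 278·0.9675·N(-0.11) − 284·N(-0.35) = 278·0.9675·0.4562 − 284·0.3632 = 122.7018 − 103.1488 = 19.5530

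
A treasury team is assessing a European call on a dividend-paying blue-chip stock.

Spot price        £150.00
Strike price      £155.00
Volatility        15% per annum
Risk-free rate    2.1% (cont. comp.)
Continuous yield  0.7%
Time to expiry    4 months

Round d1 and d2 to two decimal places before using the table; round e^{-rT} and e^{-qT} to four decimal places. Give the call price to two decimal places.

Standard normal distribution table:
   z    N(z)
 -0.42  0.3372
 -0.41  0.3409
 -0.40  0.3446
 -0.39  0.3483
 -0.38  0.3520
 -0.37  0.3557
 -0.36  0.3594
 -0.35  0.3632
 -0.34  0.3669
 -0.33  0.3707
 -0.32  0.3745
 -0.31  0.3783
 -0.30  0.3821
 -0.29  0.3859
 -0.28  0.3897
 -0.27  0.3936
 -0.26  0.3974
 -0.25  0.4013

£3.57

T = 0.3333;  σ√T = 0.0866
d₁ = [ln(150/155) + (0.021 − 0.007 + 0.15²/2)·0.3333] / 0.0866 = [-0.0328 + 0.0084] / 0.0866 = -0.2814 → -0.28
d₂ = d₁ − σ√T = -0.2814 − 0.0866 = -0.3680 → -0.37
exp(−qT) = exp(−0.007·0.3333) = 0.9977;  exp(−rT) = exp(−0.021·0.3333) = 0.9930
N(d₁) = N(-0.28) = 0.3897;  N(d₂) = N(-0.37) = 0.3557
C = 150·0.9977·0.3897 − 155·0.9930·0.3557 = 58.3206 − 54.7476 = 3.5730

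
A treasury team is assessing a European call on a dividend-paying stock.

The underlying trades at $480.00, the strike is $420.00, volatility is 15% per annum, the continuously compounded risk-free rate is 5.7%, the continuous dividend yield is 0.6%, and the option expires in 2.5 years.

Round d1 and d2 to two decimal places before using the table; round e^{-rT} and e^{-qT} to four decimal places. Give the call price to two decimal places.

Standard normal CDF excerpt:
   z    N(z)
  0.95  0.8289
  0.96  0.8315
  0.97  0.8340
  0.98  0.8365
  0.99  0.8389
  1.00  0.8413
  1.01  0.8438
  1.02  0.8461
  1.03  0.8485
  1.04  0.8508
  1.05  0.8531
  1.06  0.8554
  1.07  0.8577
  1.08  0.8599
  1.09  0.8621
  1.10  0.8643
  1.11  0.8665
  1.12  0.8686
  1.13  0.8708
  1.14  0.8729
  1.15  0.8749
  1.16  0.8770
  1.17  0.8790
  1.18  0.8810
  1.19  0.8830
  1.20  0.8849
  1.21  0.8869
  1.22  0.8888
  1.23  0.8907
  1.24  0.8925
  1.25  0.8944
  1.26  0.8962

T = 2.5;  σ√T = 0.2372
d₁ = [ln(480/420) + (0.057 − 0.006 + 0.15²/2)·2.5] / 0.2372 = [0.1335 + 0.1556] / 0.2372 = 1.2192 ≈ 1.22
d₂ = d₁ − σ√T = 1.2192 − 0.2372 = 0.9820 ≈ 0.98
exp(−qT) = exp(−0.006·2.5) = 0.9851;  exp(−rT) = exp(−0.057·2.5) = 0.8672
C = 480·0.9851·N(1.22) − 420·0.8672·N(0.98) = 480·0.9851·0.8888 − 420·0.8672·0.8365 = 420.2673 − 304.6734 = 115.5939

$115.59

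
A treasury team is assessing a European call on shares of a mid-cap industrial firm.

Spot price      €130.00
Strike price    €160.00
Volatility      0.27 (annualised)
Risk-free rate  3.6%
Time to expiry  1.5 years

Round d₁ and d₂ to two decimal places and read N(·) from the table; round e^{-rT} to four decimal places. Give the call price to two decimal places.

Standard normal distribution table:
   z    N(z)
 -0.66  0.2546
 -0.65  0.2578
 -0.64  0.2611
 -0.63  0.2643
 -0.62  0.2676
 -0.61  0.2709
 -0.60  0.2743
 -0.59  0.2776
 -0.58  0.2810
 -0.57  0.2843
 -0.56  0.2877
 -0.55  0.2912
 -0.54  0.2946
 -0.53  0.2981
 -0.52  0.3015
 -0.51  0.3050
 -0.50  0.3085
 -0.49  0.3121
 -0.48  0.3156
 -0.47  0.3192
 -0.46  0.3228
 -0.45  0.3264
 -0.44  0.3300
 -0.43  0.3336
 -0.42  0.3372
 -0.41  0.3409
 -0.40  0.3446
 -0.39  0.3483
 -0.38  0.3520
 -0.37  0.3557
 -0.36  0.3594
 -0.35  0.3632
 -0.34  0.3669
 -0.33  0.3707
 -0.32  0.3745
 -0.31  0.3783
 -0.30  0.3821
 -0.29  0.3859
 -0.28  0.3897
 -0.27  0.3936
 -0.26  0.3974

σ√T = 0.27 × 1.2247 = 0.3307
ln(S/K) + (r + σ²/2)T = ln(130/160) + (0.036 + 0.27²/2)·1.5 = -0.2076 + 0.1087 = -0.0990
d₁ = -0.0990 / 0.3307 = -0.2993 which rounds to -0.30
d₂ = d₁ − σ√T = -0.2993 − 0.3307 = -0.6300 which rounds to -0.63
e^(−rT) = e^(−0.036·1.5) = 0.9474
N(d₁) = N(-0.30) = 0.3821;  N(d₂) = N(-0.63) = 0.2643
C = 130·0.3821 − 160·0.9474·0.2643 = 49.6730 − 40.0637 = 9.6093

€9.61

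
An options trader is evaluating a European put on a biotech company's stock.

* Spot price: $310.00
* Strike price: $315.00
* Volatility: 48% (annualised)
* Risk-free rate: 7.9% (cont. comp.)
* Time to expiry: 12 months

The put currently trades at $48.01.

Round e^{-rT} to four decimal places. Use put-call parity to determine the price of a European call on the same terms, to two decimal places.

exp(−rT) = exp(−0.079·1) = 0.9240
Put-call parity: C − P = S − K·e^(−rT) = 310 − 315·0.9240 = 310 − 291.0600 = 18.9400
C = P + (C − P) = 48.01 + (18.9400) = 66.9500

$66.95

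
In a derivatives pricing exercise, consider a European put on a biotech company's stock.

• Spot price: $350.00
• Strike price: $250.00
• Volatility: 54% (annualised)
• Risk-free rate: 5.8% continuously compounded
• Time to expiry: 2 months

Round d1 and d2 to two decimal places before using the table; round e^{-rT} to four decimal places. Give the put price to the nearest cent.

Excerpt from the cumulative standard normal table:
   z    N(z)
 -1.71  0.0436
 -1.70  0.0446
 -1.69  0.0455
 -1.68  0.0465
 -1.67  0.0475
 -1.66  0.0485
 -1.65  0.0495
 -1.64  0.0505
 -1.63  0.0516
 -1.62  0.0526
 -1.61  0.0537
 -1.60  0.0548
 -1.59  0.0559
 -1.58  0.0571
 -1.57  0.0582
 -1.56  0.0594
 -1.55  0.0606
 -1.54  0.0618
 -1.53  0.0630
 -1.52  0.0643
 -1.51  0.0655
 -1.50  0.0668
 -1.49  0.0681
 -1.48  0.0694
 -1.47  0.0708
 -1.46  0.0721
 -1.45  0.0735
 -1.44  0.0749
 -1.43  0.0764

$1.58

σ√T = 0.54 × 0.4082 = 0.2205
d₁ = [ln(350/250) + (0.058 + ½·0.54²)·0.1667] / (σ√T) = (0.3365 + 0.0340) / 0.2205 = 1.6803 which rounds to 1.68
d₂ = 1.6803 − 0.2205 = 1.4599 which rounds to 1.46
exp(−rT) = exp(−0.058·0.1667) = 0.9904
P = 250·0.9904·N(-1.46) − 350·N(-1.68) = 250·0.9904·0.0721 − 350·0.0465 = 17.8520 − 16.2750 = 1.5770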